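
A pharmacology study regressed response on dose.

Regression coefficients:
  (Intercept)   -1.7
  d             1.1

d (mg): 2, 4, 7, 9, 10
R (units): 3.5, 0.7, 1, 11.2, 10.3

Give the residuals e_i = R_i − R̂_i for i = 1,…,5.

d=2: R̂ = -1.7 + 1.1·2 = 0.5; e = 3.5 − 0.5 = 3
d=4: R̂ = -1.7 + 1.1·4 = 2.7; e = 0.7 − 2.7 = -2
d=7: R̂ = -1.7 + 1.1·7 = 6; e = 1 − 6 = -5
d=9: R̂ = -1.7 + 1.1·9 = 8.2; e = 11.2 − 8.2 = 3
d=10: R̂ = -1.7 + 1.1·10 = 9.3; e = 10.3 − 9.3 = 1

3, -2, -5, 3, 1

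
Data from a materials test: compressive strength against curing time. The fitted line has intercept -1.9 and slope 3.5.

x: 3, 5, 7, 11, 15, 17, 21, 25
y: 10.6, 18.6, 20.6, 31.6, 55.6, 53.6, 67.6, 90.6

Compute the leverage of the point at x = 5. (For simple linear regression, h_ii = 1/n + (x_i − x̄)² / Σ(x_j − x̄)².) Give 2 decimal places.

x̄ = (3 + 5 + 7 + 11 + 15 + 17 + 21 + 25)/8 = 13
Σ(x − x̄)² = 100 + 64 + 36 + 4 + 4 + 16 + 64 + 144 = 432
h = 1/8 + (-8)²/432 = 0.125 + 0.148148 = 0.27

h = 0.27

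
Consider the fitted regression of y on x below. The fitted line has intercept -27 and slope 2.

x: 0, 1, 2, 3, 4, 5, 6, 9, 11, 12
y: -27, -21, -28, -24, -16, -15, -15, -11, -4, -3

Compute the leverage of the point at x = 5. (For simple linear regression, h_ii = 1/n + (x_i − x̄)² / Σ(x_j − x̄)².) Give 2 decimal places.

h = 0.10

x̄ = (0 + 1 + 2 + 3 + 4 + 5 + 6 + 9 + 11 + 12)/10 = 5.3
Σ(x − x̄)² = 28.09 + 18.49 + 10.89 + 5.29 + 1.69 + 0.09 + 0.49 + 13.69 + 32.49 + 44.89 = 156.1
h = 1/10 + (-0.3)²/156.1 = 0.1 + 0.000576553 = 0.10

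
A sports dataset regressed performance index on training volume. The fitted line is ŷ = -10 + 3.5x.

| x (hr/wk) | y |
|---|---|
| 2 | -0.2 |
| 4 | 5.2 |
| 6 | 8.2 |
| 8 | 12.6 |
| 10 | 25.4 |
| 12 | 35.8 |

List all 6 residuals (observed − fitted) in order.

2.8, 1.2, -2.8, -5.4, 0.4, 3.8

x=2: ŷ = -10 + 3.5·2 = -3; e = -0.2 − (-3) = 2.8
x=4: ŷ = -10 + 3.5·4 = 4; e = 5.2 − 4 = 1.2
x=6: ŷ = -10 + 3.5·6 = 11; e = 8.2 − 11 = -2.8
x=8: ŷ = -10 + 3.5·8 = 18; e = 12.6 − 18 = -5.4
x=10: ŷ = -10 + 3.5·10 = 25; e = 25.4 − 25 = 0.4
x=12: ŷ = -10 + 3.5·12 = 32; e = 35.8 − 32 = 3.8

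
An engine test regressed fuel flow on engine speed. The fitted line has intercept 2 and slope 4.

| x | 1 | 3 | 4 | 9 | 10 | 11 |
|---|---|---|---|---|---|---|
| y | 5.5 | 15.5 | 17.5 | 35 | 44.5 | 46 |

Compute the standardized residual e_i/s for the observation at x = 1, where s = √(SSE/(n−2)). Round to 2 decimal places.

x=1: ŷ = 2 + 4·1 = 6; e = 5.5 − 6 = -0.5
x=3: ŷ = 2 + 4·3 = 14; e = 15.5 − 14 = 1.5
x=4: ŷ = 2 + 4·4 = 18; e = 17.5 − 18 = -0.5
x=9: ŷ = 2 + 4·9 = 38; e = 35 − 38 = -3
x=10: ŷ = 2 + 4·10 = 42; e = 44.5 − 42 = 2.5
x=11: ŷ = 2 + 4·11 = 46; e = 46 − 46 = 0
SSE = 0.25 + 2.25 + 0.25 + 9 + 6.25 + 0 = 18
s = √(18/4) = 2.12132
e/s = -0.5 / 2.12132 = -0.24

-0.24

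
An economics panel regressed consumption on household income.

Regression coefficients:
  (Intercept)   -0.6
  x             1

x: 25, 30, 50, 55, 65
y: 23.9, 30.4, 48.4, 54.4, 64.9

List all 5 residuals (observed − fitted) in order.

x=25: ŷ = -0.6 + 25 = 24.4; e = 23.9 − 24.4 = -0.5
x=30: ŷ = -0.6 + 30 = 29.4; e = 30.4 − 29.4 = 1
x=50: ŷ = -0.6 + 50 = 49.4; e = 48.4 − 49.4 = -1
x=55: ŷ = -0.6 + 55 = 54.4; e = 54.4 − 54.4 = 0
x=65: ŷ = -0.6 + 65 = 64.4; e = 64.9 − 64.4 = 0.5

-0.5, 1, -1, 0, 0.5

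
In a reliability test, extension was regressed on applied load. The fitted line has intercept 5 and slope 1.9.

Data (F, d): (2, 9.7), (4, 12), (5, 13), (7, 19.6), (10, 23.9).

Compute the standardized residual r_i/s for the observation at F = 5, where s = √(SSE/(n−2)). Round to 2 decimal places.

F=2: ŷ = 5 + 1.9·2 = 8.8; r = 9.7 − 8.8 = 0.9
F=4: ŷ = 5 + 1.9·4 = 12.6; r = 12 − 12.6 = -0.6
F=5: ŷ = 5 + 1.9·5 = 14.5; r = 13 − 14.5 = -1.5
F=7: ŷ = 5 + 1.9·7 = 18.3; r = 19.6 − 18.3 = 1.3
F=10: ŷ = 5 + 1.9·10 = 24; r = 23.9 − 24 = -0.1
SSE = 0.81 + 0.36 + 2.25 + 1.69 + 0.01 = 5.12
s = √(5.12/3) = 1.30639
r/s = -1.5 / 1.30639 = -1.15

-1.15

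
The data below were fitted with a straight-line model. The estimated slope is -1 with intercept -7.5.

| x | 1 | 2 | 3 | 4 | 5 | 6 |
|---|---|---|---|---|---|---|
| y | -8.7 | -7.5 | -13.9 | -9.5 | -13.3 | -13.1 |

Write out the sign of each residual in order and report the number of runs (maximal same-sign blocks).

x=1: ŷ = -7.5 − 1 = -8.5; e = -8.7 − (-8.5) = -0.2
x=2: ŷ = -7.5 − 2 = -9.5; e = -7.5 − (-9.5) = 2
x=3: ŷ = -7.5 − 3 = -10.5; e = -13.9 − (-10.5) = -3.4
x=4: ŷ = -7.5 − 4 = -11.5; e = -9.5 − (-11.5) = 2
x=5: ŷ = -7.5 − 5 = -12.5; e = -13.3 − (-12.5) = -0.8
x=6: ŷ = -7.5 − 6 = -13.5; e = -13.1 − (-13.5) = 0.4
Signs: − + − + − +
Runs: −×1, +×1, −×1, +×1, −×1, +×1 → 6

6 runs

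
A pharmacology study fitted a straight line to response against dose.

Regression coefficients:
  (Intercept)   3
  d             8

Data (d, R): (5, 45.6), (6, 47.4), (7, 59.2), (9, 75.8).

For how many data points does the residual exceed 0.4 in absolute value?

d=5: R̂ = 3 + 8·5 = 43; e = 45.6 − 43 = 2.6
d=6: R̂ = 3 + 8·6 = 51; e = 47.4 − 51 = -3.6
d=7: R̂ = 3 + 8·7 = 59; e = 59.2 − 59 = 0.2
d=9: R̂ = 3 + 8·9 = 75; e = 75.8 − 75 = 0.8
|e| > 0.4: d=5 (|e|=2.6), d=6 (|e|=3.6), d=9 (|e|=0.8) → 3

3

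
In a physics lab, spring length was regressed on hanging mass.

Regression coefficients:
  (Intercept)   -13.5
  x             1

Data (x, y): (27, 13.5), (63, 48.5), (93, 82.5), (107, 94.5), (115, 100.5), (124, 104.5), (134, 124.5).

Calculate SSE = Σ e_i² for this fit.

x=27: ŷ = -13.5 + 27 = 13.5; e = 13.5 − 13.5 = 0
x=63: ŷ = -13.5 + 63 = 49.5; e = 48.5 − 49.5 = -1
x=93: ŷ = -13.5 + 93 = 79.5; e = 82.5 − 79.5 = 3
x=107: ŷ = -13.5 + 107 = 93.5; e = 94.5 − 93.5 = 1
x=115: ŷ = -13.5 + 115 = 101.5; e = 100.5 − 101.5 = -1
x=124: ŷ = -13.5 + 124 = 110.5; e = 104.5 − 110.5 = -6
x=134: ŷ = -13.5 + 134 = 120.5; e = 124.5 − 120.5 = 4
SSE = 0 + 1 + 9 + 1 + 1 + 36 + 16 = 64

SSE = 64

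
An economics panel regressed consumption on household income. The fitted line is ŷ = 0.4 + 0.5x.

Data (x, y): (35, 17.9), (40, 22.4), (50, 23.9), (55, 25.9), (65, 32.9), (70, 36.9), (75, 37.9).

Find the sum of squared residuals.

SSE = 12.5

x=35: ŷ = 0.4 + 0.5·35 = 17.9; r = 17.9 − 17.9 = 0
x=40: ŷ = 0.4 + 0.5·40 = 20.4; r = 22.4 − 20.4 = 2
x=50: ŷ = 0.4 + 0.5·50 = 25.4; r = 23.9 − 25.4 = -1.5
x=55: ŷ = 0.4 + 0.5·55 = 27.9; r = 25.9 − 27.9 = -2
x=65: ŷ = 0.4 + 0.5·65 = 32.9; r = 32.9 − 32.9 = 0
x=70: ŷ = 0.4 + 0.5·70 = 35.4; r = 36.9 − 35.4 = 1.5
x=75: ŷ = 0.4 + 0.5·75 = 37.9; r = 37.9 − 37.9 = 0
SSE = 0 + 4 + 2.25 + 4 + 0 + 2.25 + 0 = 12.5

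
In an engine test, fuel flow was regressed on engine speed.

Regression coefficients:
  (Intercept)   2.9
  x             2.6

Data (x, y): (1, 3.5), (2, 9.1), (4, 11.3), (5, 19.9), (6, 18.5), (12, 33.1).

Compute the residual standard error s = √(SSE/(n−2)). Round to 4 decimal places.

s = 2.5495

x=1: ŷ = 2.9 + 2.6·1 = 5.5; r = 3.5 − 5.5 = -2
x=2: ŷ = 2.9 + 2.6·2 = 8.1; r = 9.1 − 8.1 = 1
x=4: ŷ = 2.9 + 2.6·4 = 13.3; r = 11.3 − 13.3 = -2
x=5: ŷ = 2.9 + 2.6·5 = 15.9; r = 19.9 − 15.9 = 4
x=6: ŷ = 2.9 + 2.6·6 = 18.5; r = 18.5 − 18.5 = 0
x=12: ŷ = 2.9 + 2.6·12 = 34.1; r = 33.1 − 34.1 = -1
SSE = 4 + 1 + 4 + 16 + 0 + 1 = 26
s = √(26/4) = √6.5 ≈ 2.5495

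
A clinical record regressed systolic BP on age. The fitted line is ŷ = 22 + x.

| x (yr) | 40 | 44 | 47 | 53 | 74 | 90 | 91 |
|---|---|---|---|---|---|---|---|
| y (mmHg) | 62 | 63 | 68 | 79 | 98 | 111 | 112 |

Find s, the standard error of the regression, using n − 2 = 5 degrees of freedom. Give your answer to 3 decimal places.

x=40: ŷ = 22 + 40 = 62; r = 62 − 62 = 0
x=44: ŷ = 22 + 44 = 66; r = 63 − 66 = -3
x=47: ŷ = 22 + 47 = 69; r = 68 − 69 = -1
x=53: ŷ = 22 + 53 = 75; r = 79 − 75 = 4
x=74: ŷ = 22 + 74 = 96; r = 98 − 96 = 2
x=90: ŷ = 22 + 90 = 112; r = 111 − 112 = -1
x=91: ŷ = 22 + 91 = 113; r = 112 − 113 = -1
SSE = 0 + 9 + 1 + 16 + 4 + 1 + 1 = 32
s = √(32/5) = √6.4 ≈ 2.530

s = 2.530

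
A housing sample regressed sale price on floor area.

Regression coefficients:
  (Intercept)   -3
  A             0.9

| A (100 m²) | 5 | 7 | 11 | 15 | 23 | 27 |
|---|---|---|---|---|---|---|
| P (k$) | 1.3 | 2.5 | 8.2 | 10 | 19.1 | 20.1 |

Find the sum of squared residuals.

SSE = 6.02

A=5: ŷ = -3 + 0.9·5 = 1.5; e = 1.3 − 1.5 = -0.2
A=7: ŷ = -3 + 0.9·7 = 3.3; e = 2.5 − 3.3 = -0.8
A=11: ŷ = -3 + 0.9·11 = 6.9; e = 8.2 − 6.9 = 1.3
A=15: ŷ = -3 + 0.9·15 = 10.5; e = 10 − 10.5 = -0.5
A=23: ŷ = -3 + 0.9·23 = 17.7; e = 19.1 − 17.7 = 1.4
A=27: ŷ = -3 + 0.9·27 = 21.3; e = 20.1 − 21.3 = -1.2
SSE = 0.04 + 0.64 + 1.69 + 0.25 + 1.96 + 1.44 = 6.02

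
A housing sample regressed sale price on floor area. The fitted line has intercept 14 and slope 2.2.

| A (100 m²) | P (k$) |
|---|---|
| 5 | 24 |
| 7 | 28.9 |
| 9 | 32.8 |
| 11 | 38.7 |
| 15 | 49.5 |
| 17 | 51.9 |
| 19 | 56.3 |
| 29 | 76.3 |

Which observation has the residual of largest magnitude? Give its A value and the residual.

A=5: P̂ = 14 + 2.2·5 = 25; e = 24 − 25 = -1
A=7: P̂ = 14 + 2.2·7 = 29.4; e = 28.9 − 29.4 = -0.5
A=9: P̂ = 14 + 2.2·9 = 33.8; e = 32.8 − 33.8 = -1
A=11: P̂ = 14 + 2.2·11 = 38.2; e = 38.7 − 38.2 = 0.5
A=15: P̂ = 14 + 2.2·15 = 47; e = 49.5 − 47 = 2.5
A=17: P̂ = 14 + 2.2·17 = 51.4; e = 51.9 − 51.4 = 0.5
A=19: P̂ = 14 + 2.2·19 = 55.8; e = 56.3 − 55.8 = 0.5
A=29: P̂ = 14 + 2.2·29 = 77.8; e = 76.3 − 77.8 = -1.5
Largest |e| is 2.5 at A = 15, residual 2.5.

A = 15, e = 2.5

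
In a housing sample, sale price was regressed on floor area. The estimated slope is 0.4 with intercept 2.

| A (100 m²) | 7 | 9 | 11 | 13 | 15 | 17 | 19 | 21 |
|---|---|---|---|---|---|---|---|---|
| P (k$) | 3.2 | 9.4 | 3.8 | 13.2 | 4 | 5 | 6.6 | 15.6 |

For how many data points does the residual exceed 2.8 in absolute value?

A=7: P̂ = 2 + 0.4·7 = 4.8; e = 3.2 − 4.8 = -1.6
A=9: P̂ = 2 + 0.4·9 = 5.6; e = 9.4 − 5.6 = 3.8
A=11: P̂ = 2 + 0.4·11 = 6.4; e = 3.8 − 6.4 = -2.6
A=13: P̂ = 2 + 0.4·13 = 7.2; e = 13.2 − 7.2 = 6
A=15: P̂ = 2 + 0.4·15 = 8; e = 4 − 8 = -4
A=17: P̂ = 2 + 0.4·17 = 8.8; e = 5 − 8.8 = -3.8
A=19: P̂ = 2 + 0.4·19 = 9.6; e = 6.6 − 9.6 = -3
A=21: P̂ = 2 + 0.4·21 = 10.4; e = 15.6 − 10.4 = 5.2
|e| > 2.8: A=9 (|e|=3.8), A=13 (|e|=6), A=15 (|e|=4), A=17 (|e|=3.8), A=19 (|e|=3), A=21 (|e|=5.2) → 6

6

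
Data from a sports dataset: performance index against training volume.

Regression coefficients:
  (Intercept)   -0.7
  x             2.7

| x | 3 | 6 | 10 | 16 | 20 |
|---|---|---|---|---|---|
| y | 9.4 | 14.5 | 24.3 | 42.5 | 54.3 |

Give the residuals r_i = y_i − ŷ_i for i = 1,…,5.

2, -1, -2, 0, 1

x=3: ŷ = -0.7 + 2.7·3 = 7.4; r = 9.4 − 7.4 = 2
x=6: ŷ = -0.7 + 2.7·6 = 15.5; r = 14.5 − 15.5 = -1
x=10: ŷ = -0.7 + 2.7·10 = 26.3; r = 24.3 − 26.3 = -2
x=16: ŷ = -0.7 + 2.7·16 = 42.5; r = 42.5 − 42.5 = 0
x=20: ŷ = -0.7 + 2.7·20 = 53.3; r = 54.3 − 53.3 = 1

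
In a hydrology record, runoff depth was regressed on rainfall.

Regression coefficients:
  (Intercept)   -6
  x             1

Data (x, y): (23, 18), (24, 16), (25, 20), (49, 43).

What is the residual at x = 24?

r = -2

ŷ = -6 + 24 = 18
r = 16 − 18 = -2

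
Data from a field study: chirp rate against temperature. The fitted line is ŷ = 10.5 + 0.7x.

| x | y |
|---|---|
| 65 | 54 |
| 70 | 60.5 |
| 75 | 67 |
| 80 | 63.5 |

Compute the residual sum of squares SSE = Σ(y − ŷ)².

SSE = 30

x=65: ŷ = 10.5 + 0.7·65 = 56; e = 54 − 56 = -2
x=70: ŷ = 10.5 + 0.7·70 = 59.5; e = 60.5 − 59.5 = 1
x=75: ŷ = 10.5 + 0.7·75 = 63; e = 67 − 63 = 4
x=80: ŷ = 10.5 + 0.7·80 = 66.5; e = 63.5 − 66.5 = -3
SSE = 4 + 1 + 16 + 9 = 30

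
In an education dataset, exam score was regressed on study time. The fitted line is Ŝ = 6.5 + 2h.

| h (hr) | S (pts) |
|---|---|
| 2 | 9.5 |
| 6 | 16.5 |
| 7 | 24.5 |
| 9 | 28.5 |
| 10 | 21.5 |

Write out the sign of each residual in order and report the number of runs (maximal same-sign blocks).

h=2: Ŝ = 6.5 + 2·2 = 10.5; e = 9.5 − 10.5 = -1
h=6: Ŝ = 6.5 + 2·6 = 18.5; e = 16.5 − 18.5 = -2
h=7: Ŝ = 6.5 + 2·7 = 20.5; e = 24.5 − 20.5 = 4
h=9: Ŝ = 6.5 + 2·9 = 24.5; e = 28.5 − 24.5 = 4
h=10: Ŝ = 6.5 + 2·10 = 26.5; e = 21.5 − 26.5 = -5
Signs: − − + + −
Runs: −×2, +×2, −×1 → 3

3 runs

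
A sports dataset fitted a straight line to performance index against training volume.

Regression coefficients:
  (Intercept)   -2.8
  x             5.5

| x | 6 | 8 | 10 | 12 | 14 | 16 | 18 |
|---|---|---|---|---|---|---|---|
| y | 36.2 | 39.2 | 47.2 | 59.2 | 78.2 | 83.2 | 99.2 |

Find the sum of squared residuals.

SSE = 110

x=6: ŷ = -2.8 + 5.5·6 = 30.2; e = 36.2 − 30.2 = 6
x=8: ŷ = -2.8 + 5.5·8 = 41.2; e = 39.2 − 41.2 = -2
x=10: ŷ = -2.8 + 5.5·10 = 52.2; e = 47.2 − 52.2 = -5
x=12: ŷ = -2.8 + 5.5·12 = 63.2; e = 59.2 − 63.2 = -4
x=14: ŷ = -2.8 + 5.5·14 = 74.2; e = 78.2 − 74.2 = 4
x=16: ŷ = -2.8 + 5.5·16 = 85.2; e = 83.2 − 85.2 = -2
x=18: ŷ = -2.8 + 5.5·18 = 96.2; e = 99.2 − 96.2 = 3
SSE = 36 + 4 + 25 + 16 + 16 + 4 + 9 = 110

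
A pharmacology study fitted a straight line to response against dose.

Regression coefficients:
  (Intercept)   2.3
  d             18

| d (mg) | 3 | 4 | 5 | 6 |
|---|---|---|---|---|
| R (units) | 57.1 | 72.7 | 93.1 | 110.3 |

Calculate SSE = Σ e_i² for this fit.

SSE = 3.84

d=3: ŷ = 2.3 + 18·3 = 56.3; e = 57.1 − 56.3 = 0.8
d=4: ŷ = 2.3 + 18·4 = 74.3; e = 72.7 − 74.3 = -1.6
d=5: ŷ = 2.3 + 18·5 = 92.3; e = 93.1 − 92.3 = 0.8
d=6: ŷ = 2.3 + 18·6 = 110.3; e = 110.3 − 110.3 = 0
SSE = 0.64 + 2.56 + 0.64 + 0 = 3.84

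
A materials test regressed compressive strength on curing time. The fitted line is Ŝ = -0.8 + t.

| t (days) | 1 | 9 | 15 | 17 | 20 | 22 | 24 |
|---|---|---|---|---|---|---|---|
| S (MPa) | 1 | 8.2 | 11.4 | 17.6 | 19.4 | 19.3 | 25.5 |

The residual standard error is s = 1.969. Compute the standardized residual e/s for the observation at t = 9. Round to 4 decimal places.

Ŝ = -0.8 + 9 = 8.2
e = 8.2 − 8.2 = 0
e/s = 0 / 1.969 = 0.0000

0.0000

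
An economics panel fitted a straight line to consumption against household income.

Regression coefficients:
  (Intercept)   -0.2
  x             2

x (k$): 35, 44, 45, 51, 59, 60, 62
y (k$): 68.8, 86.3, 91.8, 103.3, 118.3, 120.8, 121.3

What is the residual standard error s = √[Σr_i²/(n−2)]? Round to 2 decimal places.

x=35: ŷ = -0.2 + 2·35 = 69.8; r = 68.8 − 69.8 = -1
x=44: ŷ = -0.2 + 2·44 = 87.8; r = 86.3 − 87.8 = -1.5
x=45: ŷ = -0.2 + 2·45 = 89.8; r = 91.8 − 89.8 = 2
x=51: ŷ = -0.2 + 2·51 = 101.8; r = 103.3 − 101.8 = 1.5
x=59: ŷ = -0.2 + 2·59 = 117.8; r = 118.3 − 117.8 = 0.5
x=60: ŷ = -0.2 + 2·60 = 119.8; r = 120.8 − 119.8 = 1
x=62: ŷ = -0.2 + 2·62 = 123.8; r = 121.3 − 123.8 = -2.5
SSE = 1 + 2.25 + 4 + 2.25 + 0.25 + 1 + 6.25 = 17
s = √(17/5) = √3.4 ≈ 1.84

s = 1.84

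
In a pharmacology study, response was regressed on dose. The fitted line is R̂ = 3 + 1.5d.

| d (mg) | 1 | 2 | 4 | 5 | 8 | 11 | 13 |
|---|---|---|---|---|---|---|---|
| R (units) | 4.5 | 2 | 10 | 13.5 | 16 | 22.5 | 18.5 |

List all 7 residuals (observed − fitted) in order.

0, -4, 1, 3, 1, 3, -4

d=1: R̂ = 3 + 1.5·1 = 4.5; e = 4.5 − 4.5 = 0
d=2: R̂ = 3 + 1.5·2 = 6; e = 2 − 6 = -4
d=4: R̂ = 3 + 1.5·4 = 9; e = 10 − 9 = 1
d=5: R̂ = 3 + 1.5·5 = 10.5; e = 13.5 − 10.5 = 3
d=8: R̂ = 3 + 1.5·8 = 15; e = 16 − 15 = 1
d=11: R̂ = 3 + 1.5·11 = 19.5; e = 22.5 − 19.5 = 3
d=13: R̂ = 3 + 1.5·13 = 22.5; e = 18.5 − 22.5 = -4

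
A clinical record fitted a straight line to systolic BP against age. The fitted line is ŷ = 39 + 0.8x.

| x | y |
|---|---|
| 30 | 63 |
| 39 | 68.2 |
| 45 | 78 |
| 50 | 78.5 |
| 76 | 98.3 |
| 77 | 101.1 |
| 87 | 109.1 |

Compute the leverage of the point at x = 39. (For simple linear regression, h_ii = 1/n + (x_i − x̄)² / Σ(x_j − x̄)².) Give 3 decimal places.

h = 0.263

x̄ = (30 + 39 + 45 + 50 + 76 + 77 + 87)/7 = 57.7143
Σ(x − x̄)² = 768.082 + 350.224 + 161.653 + 59.5102 + 334.367 + 371.939 + 857.653 = 2903.43
h = 1/7 + (-18.7143)²/2903.43 = 0.142857 + 0.120624 = 0.263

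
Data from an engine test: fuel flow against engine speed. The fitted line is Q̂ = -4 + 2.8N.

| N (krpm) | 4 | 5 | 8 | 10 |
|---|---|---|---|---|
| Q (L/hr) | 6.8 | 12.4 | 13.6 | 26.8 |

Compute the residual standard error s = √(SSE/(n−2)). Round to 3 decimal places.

N=4: Q̂ = -4 + 2.8·4 = 7.2; r = 6.8 − 7.2 = -0.4
N=5: Q̂ = -4 + 2.8·5 = 10; r = 12.4 − 10 = 2.4
N=8: Q̂ = -4 + 2.8·8 = 18.4; r = 13.6 − 18.4 = -4.8
N=10: Q̂ = -4 + 2.8·10 = 24; r = 26.8 − 24 = 2.8
SSE = 0.16 + 5.76 + 23.04 + 7.84 = 36.8
s = √(36.8/2) = √18.4 ≈ 4.290

s = 4.290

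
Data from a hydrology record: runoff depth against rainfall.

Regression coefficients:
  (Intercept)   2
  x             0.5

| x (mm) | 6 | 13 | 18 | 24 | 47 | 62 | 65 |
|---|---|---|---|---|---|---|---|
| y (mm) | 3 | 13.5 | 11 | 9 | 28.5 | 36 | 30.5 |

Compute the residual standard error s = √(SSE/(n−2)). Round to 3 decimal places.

s = 4.195

x=6: ŷ = 2 + 0.5·6 = 5; r = 3 − 5 = -2
x=13: ŷ = 2 + 0.5·13 = 8.5; r = 13.5 − 8.5 = 5
x=18: ŷ = 2 + 0.5·18 = 11; r = 11 − 11 = 0
x=24: ŷ = 2 + 0.5·24 = 14; r = 9 − 14 = -5
x=47: ŷ = 2 + 0.5·47 = 25.5; r = 28.5 − 25.5 = 3
x=62: ŷ = 2 + 0.5·62 = 33; r = 36 − 33 = 3
x=65: ŷ = 2 + 0.5·65 = 34.5; r = 30.5 − 34.5 = -4
SSE = 4 + 25 + 0 + 25 + 9 + 9 + 16 = 88
s = √(88/5) = √17.6 ≈ 4.195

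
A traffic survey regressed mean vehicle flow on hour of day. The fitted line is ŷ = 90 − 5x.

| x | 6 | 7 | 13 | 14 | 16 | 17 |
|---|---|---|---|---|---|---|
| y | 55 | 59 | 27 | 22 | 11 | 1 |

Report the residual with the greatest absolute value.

x=6: ŷ = 90 − 5·6 = 60; e = 55 − 60 = -5
x=7: ŷ = 90 − 5·7 = 55; e = 59 − 55 = 4
x=13: ŷ = 90 − 5·13 = 25; e = 27 − 25 = 2
x=14: ŷ = 90 − 5·14 = 20; e = 22 − 20 = 2
x=16: ŷ = 90 − 5·16 = 10; e = 11 − 10 = 1
x=17: ŷ = 90 − 5·17 = 5; e = 1 − 5 = -4
Largest |e| is 5 at x = 6, residual -5.

e = -5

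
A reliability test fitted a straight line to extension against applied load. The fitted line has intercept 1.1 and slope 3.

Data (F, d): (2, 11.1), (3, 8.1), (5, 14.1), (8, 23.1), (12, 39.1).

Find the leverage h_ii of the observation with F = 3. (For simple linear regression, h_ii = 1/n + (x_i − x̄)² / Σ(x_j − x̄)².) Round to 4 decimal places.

F̄ = (2 + 3 + 5 + 8 + 12)/5 = 6
Σ(F − F̄)² = 16 + 9 + 1 + 4 + 36 = 66
h = 1/5 + (-3)²/66 = 0.2 + 0.136364 = 0.3364

h = 0.3364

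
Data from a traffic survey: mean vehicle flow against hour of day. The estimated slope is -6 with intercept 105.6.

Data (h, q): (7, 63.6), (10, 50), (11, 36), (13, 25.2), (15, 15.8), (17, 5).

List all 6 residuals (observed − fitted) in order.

h=7: q̂ = 105.6 − 6·7 = 63.6; r = 63.6 − 63.6 = 0
h=10: q̂ = 105.6 − 6·10 = 45.6; r = 50 − 45.6 = 4.4
h=11: q̂ = 105.6 − 6·11 = 39.6; r = 36 − 39.6 = -3.6
h=13: q̂ = 105.6 − 6·13 = 27.6; r = 25.2 − 27.6 = -2.4
h=15: q̂ = 105.6 − 6·15 = 15.6; r = 15.8 − 15.6 = 0.2
h=17: q̂ = 105.6 − 6·17 = 3.6; r = 5 − 3.6 = 1.4

0, 4.4, -3.6, -2.4, 0.2, 1.4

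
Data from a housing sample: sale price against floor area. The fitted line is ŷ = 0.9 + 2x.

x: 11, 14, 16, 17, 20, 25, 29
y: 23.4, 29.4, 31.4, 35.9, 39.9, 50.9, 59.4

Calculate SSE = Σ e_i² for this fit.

x=11: ŷ = 0.9 + 2·11 = 22.9; e = 23.4 − 22.9 = 0.5
x=14: ŷ = 0.9 + 2·14 = 28.9; e = 29.4 − 28.9 = 0.5
x=16: ŷ = 0.9 + 2·16 = 32.9; e = 31.4 − 32.9 = -1.5
x=17: ŷ = 0.9 + 2·17 = 34.9; e = 35.9 − 34.9 = 1
x=20: ŷ = 0.9 + 2·20 = 40.9; e = 39.9 − 40.9 = -1
x=25: ŷ = 0.9 + 2·25 = 50.9; e = 50.9 − 50.9 = 0
x=29: ŷ = 0.9 + 2·29 = 58.9; e = 59.4 − 58.9 = 0.5
SSE = 0.25 + 0.25 + 2.25 + 1 + 1 + 0 + 0.25 = 5

SSE = 5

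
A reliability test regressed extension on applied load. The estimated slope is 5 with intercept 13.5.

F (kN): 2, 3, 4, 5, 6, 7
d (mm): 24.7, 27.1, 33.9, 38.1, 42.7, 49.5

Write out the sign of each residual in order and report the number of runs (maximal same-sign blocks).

5 runs

F=2: ŷ = 13.5 + 5·2 = 23.5; r = 24.7 − 23.5 = 1.2
F=3: ŷ = 13.5 + 5·3 = 28.5; r = 27.1 − 28.5 = -1.4
F=4: ŷ = 13.5 + 5·4 = 33.5; r = 33.9 − 33.5 = 0.4
F=5: ŷ = 13.5 + 5·5 = 38.5; r = 38.1 − 38.5 = -0.4
F=6: ŷ = 13.5 + 5·6 = 43.5; r = 42.7 − 43.5 = -0.8
F=7: ŷ = 13.5 + 5·7 = 48.5; r = 49.5 − 48.5 = 1
Signs: + − + − − +
Runs: +×1, −×1, +×1, −×2, +×1 → 5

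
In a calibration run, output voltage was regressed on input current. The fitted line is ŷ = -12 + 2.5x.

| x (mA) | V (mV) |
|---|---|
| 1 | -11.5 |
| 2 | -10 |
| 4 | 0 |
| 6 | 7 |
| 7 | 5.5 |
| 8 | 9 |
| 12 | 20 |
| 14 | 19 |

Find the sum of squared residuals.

x=1: ŷ = -12 + 2.5·1 = -9.5; e = -11.5 − (-9.5) = -2
x=2: ŷ = -12 + 2.5·2 = -7; e = -10 − (-7) = -3
x=4: ŷ = -12 + 2.5·4 = -2; e = 0 − (-2) = 2
x=6: ŷ = -12 + 2.5·6 = 3; e = 7 − 3 = 4
x=7: ŷ = -12 + 2.5·7 = 5.5; e = 5.5 − 5.5 = 0
x=8: ŷ = -12 + 2.5·8 = 8; e = 9 − 8 = 1
x=12: ŷ = -12 + 2.5·12 = 18; e = 20 − 18 = 2
x=14: ŷ = -12 + 2.5·14 = 23; e = 19 − 23 = -4
SSE = 4 + 9 + 4 + 16 + 0 + 1 + 4 + 16 = 54

SSE = 54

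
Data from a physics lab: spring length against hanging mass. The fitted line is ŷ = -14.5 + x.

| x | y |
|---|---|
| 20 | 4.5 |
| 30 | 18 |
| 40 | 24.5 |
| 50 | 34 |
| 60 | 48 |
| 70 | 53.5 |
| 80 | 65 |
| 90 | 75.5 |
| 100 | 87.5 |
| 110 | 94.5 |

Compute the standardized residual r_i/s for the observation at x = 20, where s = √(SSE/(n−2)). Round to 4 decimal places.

-0.5547

x=20: ŷ = -14.5 + 20 = 5.5; r = 4.5 − 5.5 = -1
x=30: ŷ = -14.5 + 30 = 15.5; r = 18 − 15.5 = 2.5
x=40: ŷ = -14.5 + 40 = 25.5; r = 24.5 − 25.5 = -1
x=50: ŷ = -14.5 + 50 = 35.5; r = 34 − 35.5 = -1.5
x=60: ŷ = -14.5 + 60 = 45.5; r = 48 − 45.5 = 2.5
x=70: ŷ = -14.5 + 70 = 55.5; r = 53.5 − 55.5 = -2
x=80: ŷ = -14.5 + 80 = 65.5; r = 65 − 65.5 = -0.5
x=90: ŷ = -14.5 + 90 = 75.5; r = 75.5 − 75.5 = 0
x=100: ŷ = -14.5 + 100 = 85.5; r = 87.5 − 85.5 = 2
x=110: ŷ = -14.5 + 110 = 95.5; r = 94.5 − 95.5 = -1
SSE = 1 + 6.25 + 1 + 2.25 + 6.25 + 4 + 0.25 + 0 + 4 + 1 = 26
s = √(26/8) = 1.80278
r/s = -1 / 1.80278 = -0.5547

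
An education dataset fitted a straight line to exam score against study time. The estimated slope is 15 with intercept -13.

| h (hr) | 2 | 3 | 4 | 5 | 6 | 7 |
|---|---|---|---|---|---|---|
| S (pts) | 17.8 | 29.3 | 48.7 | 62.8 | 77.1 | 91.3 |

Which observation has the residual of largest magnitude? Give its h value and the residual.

h = 3, r = -2.7

h=2: Ŝ = -13 + 15·2 = 17; r = 17.8 − 17 = 0.8
h=3: Ŝ = -13 + 15·3 = 32; r = 29.3 − 32 = -2.7
h=4: Ŝ = -13 + 15·4 = 47; r = 48.7 − 47 = 1.7
h=5: Ŝ = -13 + 15·5 = 62; r = 62.8 − 62 = 0.8
h=6: Ŝ = -13 + 15·6 = 77; r = 77.1 − 77 = 0.1
h=7: Ŝ = -13 + 15·7 = 92; r = 91.3 − 92 = -0.7
Largest |r| is 2.7 at h = 3, residual -2.7.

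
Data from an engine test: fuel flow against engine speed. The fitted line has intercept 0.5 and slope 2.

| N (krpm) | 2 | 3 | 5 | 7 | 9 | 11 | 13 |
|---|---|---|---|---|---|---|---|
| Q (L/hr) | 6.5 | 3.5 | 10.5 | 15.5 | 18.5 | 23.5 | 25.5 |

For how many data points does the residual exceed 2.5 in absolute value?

1

N=2: Q̂ = 0.5 + 2·2 = 4.5; r = 6.5 − 4.5 = 2
N=3: Q̂ = 0.5 + 2·3 = 6.5; r = 3.5 − 6.5 = -3
N=5: Q̂ = 0.5 + 2·5 = 10.5; r = 10.5 − 10.5 = 0
N=7: Q̂ = 0.5 + 2·7 = 14.5; r = 15.5 − 14.5 = 1
N=9: Q̂ = 0.5 + 2·9 = 18.5; r = 18.5 − 18.5 = 0
N=11: Q̂ = 0.5 + 2·11 = 22.5; r = 23.5 − 22.5 = 1
N=13: Q̂ = 0.5 + 2·13 = 26.5; r = 25.5 − 26.5 = -1
|r| > 2.5: N=3 (|r|=3) → 1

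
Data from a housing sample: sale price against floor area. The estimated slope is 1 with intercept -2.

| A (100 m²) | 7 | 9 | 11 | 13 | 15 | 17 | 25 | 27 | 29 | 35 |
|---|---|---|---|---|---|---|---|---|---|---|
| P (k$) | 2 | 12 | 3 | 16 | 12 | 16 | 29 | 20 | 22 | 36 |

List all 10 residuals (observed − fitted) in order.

A=7: P̂ = -2 + 7 = 5; e = 2 − 5 = -3
A=9: P̂ = -2 + 9 = 7; e = 12 − 7 = 5
A=11: P̂ = -2 + 11 = 9; e = 3 − 9 = -6
A=13: P̂ = -2 + 13 = 11; e = 16 − 11 = 5
A=15: P̂ = -2 + 15 = 13; e = 12 − 13 = -1
A=17: P̂ = -2 + 17 = 15; e = 16 − 15 = 1
A=25: P̂ = -2 + 25 = 23; e = 29 − 23 = 6
A=27: P̂ = -2 + 27 = 25; e = 20 − 25 = -5
A=29: P̂ = -2 + 29 = 27; e = 22 − 27 = -5
A=35: P̂ = -2 + 35 = 33; e = 36 − 33 = 3

-3, 5, -6, 5, -1, 1, 6, -5, -5, 3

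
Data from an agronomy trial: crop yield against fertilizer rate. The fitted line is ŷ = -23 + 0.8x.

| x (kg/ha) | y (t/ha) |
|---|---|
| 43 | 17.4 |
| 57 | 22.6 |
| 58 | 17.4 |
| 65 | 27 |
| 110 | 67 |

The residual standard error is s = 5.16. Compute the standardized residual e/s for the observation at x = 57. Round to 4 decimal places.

0.0000

ŷ = -23 + 0.8·57 = 22.6
e = 22.6 − 22.6 = 0
e/s = 0 / 5.16 = 0.0000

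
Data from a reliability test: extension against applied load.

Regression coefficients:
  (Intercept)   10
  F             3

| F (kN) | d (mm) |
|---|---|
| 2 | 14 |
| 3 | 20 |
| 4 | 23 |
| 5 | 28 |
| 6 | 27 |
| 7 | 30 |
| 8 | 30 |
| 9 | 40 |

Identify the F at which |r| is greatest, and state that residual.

F = 8, r = -4

F=2: ŷ = 10 + 3·2 = 16; r = 14 − 16 = -2
F=3: ŷ = 10 + 3·3 = 19; r = 20 − 19 = 1
F=4: ŷ = 10 + 3·4 = 22; r = 23 − 22 = 1
F=5: ŷ = 10 + 3·5 = 25; r = 28 − 25 = 3
F=6: ŷ = 10 + 3·6 = 28; r = 27 − 28 = -1
F=7: ŷ = 10 + 3·7 = 31; r = 30 − 31 = -1
F=8: ŷ = 10 + 3·8 = 34; r = 30 − 34 = -4
F=9: ŷ = 10 + 3·9 = 37; r = 40 − 37 = 3
Largest |r| is 4 at F = 8, residual -4.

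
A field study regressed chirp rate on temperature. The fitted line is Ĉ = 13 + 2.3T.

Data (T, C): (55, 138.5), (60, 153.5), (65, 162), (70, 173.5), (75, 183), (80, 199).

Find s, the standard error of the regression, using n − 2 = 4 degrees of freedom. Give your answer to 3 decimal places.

s = 2.121

T=55: Ĉ = 13 + 2.3·55 = 139.5; e = 138.5 − 139.5 = -1
T=60: Ĉ = 13 + 2.3·60 = 151; e = 153.5 − 151 = 2.5
T=65: Ĉ = 13 + 2.3·65 = 162.5; e = 162 − 162.5 = -0.5
T=70: Ĉ = 13 + 2.3·70 = 174; e = 173.5 − 174 = -0.5
T=75: Ĉ = 13 + 2.3·75 = 185.5; e = 183 − 185.5 = -2.5
T=80: Ĉ = 13 + 2.3·80 = 197; e = 199 − 197 = 2
SSE = 1 + 6.25 + 0.25 + 0.25 + 6.25 + 4 = 18
s = √(18/4) = √4.5 ≈ 2.121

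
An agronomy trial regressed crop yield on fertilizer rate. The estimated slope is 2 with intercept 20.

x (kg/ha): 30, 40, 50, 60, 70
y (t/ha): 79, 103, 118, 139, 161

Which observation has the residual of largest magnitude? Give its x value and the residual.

x=30: ŷ = 20 + 2·30 = 80; r = 79 − 80 = -1
x=40: ŷ = 20 + 2·40 = 100; r = 103 − 100 = 3
x=50: ŷ = 20 + 2·50 = 120; r = 118 − 120 = -2
x=60: ŷ = 20 + 2·60 = 140; r = 139 − 140 = -1
x=70: ŷ = 20 + 2·70 = 160; r = 161 − 160 = 1
Largest |r| is 3 at x = 40, residual 3.

x = 40, r = 3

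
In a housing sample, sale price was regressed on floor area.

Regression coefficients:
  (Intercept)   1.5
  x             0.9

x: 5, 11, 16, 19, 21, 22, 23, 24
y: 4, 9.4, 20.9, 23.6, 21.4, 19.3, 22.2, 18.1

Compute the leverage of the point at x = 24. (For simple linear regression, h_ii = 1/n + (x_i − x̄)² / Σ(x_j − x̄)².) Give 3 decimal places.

x̄ = (5 + 11 + 16 + 19 + 21 + 22 + 23 + 24)/8 = 17.625
Σ(x − x̄)² = 159.391 + 43.8906 + 2.64062 + 1.89062 + 11.3906 + 19.1406 + 28.8906 + 40.6406 = 307.875
h = 1/8 + (6.375)²/307.875 = 0.125 + 0.132004 = 0.257

h = 0.257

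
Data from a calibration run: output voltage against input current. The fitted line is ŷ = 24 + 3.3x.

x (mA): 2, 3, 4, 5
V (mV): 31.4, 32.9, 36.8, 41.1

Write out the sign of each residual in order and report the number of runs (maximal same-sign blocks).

3 runs

x=2: ŷ = 24 + 3.3·2 = 30.6; r = 31.4 − 30.6 = 0.8
x=3: ŷ = 24 + 3.3·3 = 33.9; r = 32.9 − 33.9 = -1
x=4: ŷ = 24 + 3.3·4 = 37.2; r = 36.8 − 37.2 = -0.4
x=5: ŷ = 24 + 3.3·5 = 40.5; r = 41.1 − 40.5 = 0.6
Signs: + − − +
Runs: +×1, −×2, +×1 → 3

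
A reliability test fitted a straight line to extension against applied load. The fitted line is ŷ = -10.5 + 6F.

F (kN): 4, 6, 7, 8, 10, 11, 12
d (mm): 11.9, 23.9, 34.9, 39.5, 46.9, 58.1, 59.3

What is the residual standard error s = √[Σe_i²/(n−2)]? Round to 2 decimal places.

F=4: ŷ = -10.5 + 6·4 = 13.5; e = 11.9 − 13.5 = -1.6
F=6: ŷ = -10.5 + 6·6 = 25.5; e = 23.9 − 25.5 = -1.6
F=7: ŷ = -10.5 + 6·7 = 31.5; e = 34.9 − 31.5 = 3.4
F=8: ŷ = -10.5 + 6·8 = 37.5; e = 39.5 − 37.5 = 2
F=10: ŷ = -10.5 + 6·10 = 49.5; e = 46.9 − 49.5 = -2.6
F=11: ŷ = -10.5 + 6·11 = 55.5; e = 58.1 − 55.5 = 2.6
F=12: ŷ = -10.5 + 6·12 = 61.5; e = 59.3 − 61.5 = -2.2
SSE = 2.56 + 2.56 + 11.56 + 4 + 6.76 + 6.76 + 4.84 = 39.04
s = √(39.04/5) = √7.808 ≈ 2.79

s = 2.79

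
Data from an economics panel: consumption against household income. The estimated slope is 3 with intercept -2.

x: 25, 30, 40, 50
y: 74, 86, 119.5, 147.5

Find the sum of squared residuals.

SSE = 7.5

x=25: ŷ = -2 + 3·25 = 73; r = 74 − 73 = 1
x=30: ŷ = -2 + 3·30 = 88; r = 86 − 88 = -2
x=40: ŷ = -2 + 3·40 = 118; r = 119.5 − 118 = 1.5
x=50: ŷ = -2 + 3·50 = 148; r = 147.5 − 148 = -0.5
SSE = 1 + 4 + 2.25 + 0.25 = 7.5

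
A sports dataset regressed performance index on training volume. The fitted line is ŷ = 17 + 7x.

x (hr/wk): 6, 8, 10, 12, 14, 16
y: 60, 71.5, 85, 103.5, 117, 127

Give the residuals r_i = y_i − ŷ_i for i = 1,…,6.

1, -1.5, -2, 2.5, 2, -2

x=6: ŷ = 17 + 7·6 = 59; r = 60 − 59 = 1
x=8: ŷ = 17 + 7·8 = 73; r = 71.5 − 73 = -1.5
x=10: ŷ = 17 + 7·10 = 87; r = 85 − 87 = -2
x=12: ŷ = 17 + 7·12 = 101; r = 103.5 − 101 = 2.5
x=14: ŷ = 17 + 7·14 = 115; r = 117 − 115 = 2
x=16: ŷ = 17 + 7·16 = 129; r = 127 − 129 = -2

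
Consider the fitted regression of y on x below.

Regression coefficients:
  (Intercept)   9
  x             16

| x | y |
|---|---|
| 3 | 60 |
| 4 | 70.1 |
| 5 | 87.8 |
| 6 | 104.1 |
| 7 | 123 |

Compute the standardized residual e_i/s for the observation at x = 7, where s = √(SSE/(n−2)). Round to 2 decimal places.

x=3: ŷ = 9 + 16·3 = 57; e = 60 − 57 = 3
x=4: ŷ = 9 + 16·4 = 73; e = 70.1 − 73 = -2.9
x=5: ŷ = 9 + 16·5 = 89; e = 87.8 − 89 = -1.2
x=6: ŷ = 9 + 16·6 = 105; e = 104.1 − 105 = -0.9
x=7: ŷ = 9 + 16·7 = 121; e = 123 − 121 = 2
SSE = 9 + 8.41 + 1.44 + 0.81 + 4 = 23.66
s = √(23.66/3) = 2.80832
e/s = 2 / 2.80832 = 0.71

0.71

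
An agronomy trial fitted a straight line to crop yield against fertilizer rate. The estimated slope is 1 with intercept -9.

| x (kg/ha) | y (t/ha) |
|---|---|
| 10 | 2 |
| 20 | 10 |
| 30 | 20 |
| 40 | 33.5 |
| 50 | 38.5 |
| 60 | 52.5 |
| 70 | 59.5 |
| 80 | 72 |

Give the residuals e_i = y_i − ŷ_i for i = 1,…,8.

x=10: ŷ = -9 + 10 = 1; e = 2 − 1 = 1
x=20: ŷ = -9 + 20 = 11; e = 10 − 11 = -1
x=30: ŷ = -9 + 30 = 21; e = 20 − 21 = -1
x=40: ŷ = -9 + 40 = 31; e = 33.5 − 31 = 2.5
x=50: ŷ = -9 + 50 = 41; e = 38.5 − 41 = -2.5
x=60: ŷ = -9 + 60 = 51; e = 52.5 − 51 = 1.5
x=70: ŷ = -9 + 70 = 61; e = 59.5 − 61 = -1.5
x=80: ŷ = -9 + 80 = 71; e = 72 − 71 = 1

1, -1, -1, 2.5, -2.5, 1.5, -1.5, 1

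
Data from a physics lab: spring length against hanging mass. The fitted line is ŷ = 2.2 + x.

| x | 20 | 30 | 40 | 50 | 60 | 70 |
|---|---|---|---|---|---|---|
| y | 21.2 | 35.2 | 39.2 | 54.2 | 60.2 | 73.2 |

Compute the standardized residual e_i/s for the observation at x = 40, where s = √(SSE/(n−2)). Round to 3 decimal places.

-1.134

x=20: ŷ = 2.2 + 20 = 22.2; e = 21.2 − 22.2 = -1
x=30: ŷ = 2.2 + 30 = 32.2; e = 35.2 − 32.2 = 3
x=40: ŷ = 2.2 + 40 = 42.2; e = 39.2 − 42.2 = -3
x=50: ŷ = 2.2 + 50 = 52.2; e = 54.2 − 52.2 = 2
x=60: ŷ = 2.2 + 60 = 62.2; e = 60.2 − 62.2 = -2
x=70: ŷ = 2.2 + 70 = 72.2; e = 73.2 − 72.2 = 1
SSE = 1 + 9 + 9 + 4 + 4 + 1 = 28
s = √(28/4) = 2.64575
e/s = -3 / 2.64575 = -1.134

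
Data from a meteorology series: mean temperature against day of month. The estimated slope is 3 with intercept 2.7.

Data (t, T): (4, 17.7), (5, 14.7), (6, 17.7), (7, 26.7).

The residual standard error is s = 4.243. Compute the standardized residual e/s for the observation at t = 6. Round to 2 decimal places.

T̂ = 2.7 + 3·6 = 20.7
e = 17.7 − 20.7 = -3
e/s = -3 / 4.243 = -0.71

-0.71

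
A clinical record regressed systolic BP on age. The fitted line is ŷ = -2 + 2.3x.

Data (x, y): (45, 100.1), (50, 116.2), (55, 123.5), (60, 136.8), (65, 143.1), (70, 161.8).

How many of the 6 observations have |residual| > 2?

3

x=45: ŷ = -2 + 2.3·45 = 101.5; r = 100.1 − 101.5 = -1.4
x=50: ŷ = -2 + 2.3·50 = 113; r = 116.2 − 113 = 3.2
x=55: ŷ = -2 + 2.3·55 = 124.5; r = 123.5 − 124.5 = -1
x=60: ŷ = -2 + 2.3·60 = 136; r = 136.8 − 136 = 0.8
x=65: ŷ = -2 + 2.3·65 = 147.5; r = 143.1 − 147.5 = -4.4
x=70: ŷ = -2 + 2.3·70 = 159; r = 161.8 − 159 = 2.8
|r| > 2: x=50 (|r|=3.2), x=65 (|r|=4.4), x=70 (|r|=2.8) → 3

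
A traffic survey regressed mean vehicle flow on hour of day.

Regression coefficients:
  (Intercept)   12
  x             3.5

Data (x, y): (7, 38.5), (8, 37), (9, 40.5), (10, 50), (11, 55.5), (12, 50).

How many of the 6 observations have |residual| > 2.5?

x=7: ŷ = 12 + 3.5·7 = 36.5; e = 38.5 − 36.5 = 2
x=8: ŷ = 12 + 3.5·8 = 40; e = 37 − 40 = -3
x=9: ŷ = 12 + 3.5·9 = 43.5; e = 40.5 − 43.5 = -3
x=10: ŷ = 12 + 3.5·10 = 47; e = 50 − 47 = 3
x=11: ŷ = 12 + 3.5·11 = 50.5; e = 55.5 − 50.5 = 5
x=12: ŷ = 12 + 3.5·12 = 54; e = 50 − 54 = -4
|e| > 2.5: x=8 (|e|=3), x=9 (|e|=3), x=10 (|e|=3), x=11 (|e|=5), x=12 (|e|=4) → 5

5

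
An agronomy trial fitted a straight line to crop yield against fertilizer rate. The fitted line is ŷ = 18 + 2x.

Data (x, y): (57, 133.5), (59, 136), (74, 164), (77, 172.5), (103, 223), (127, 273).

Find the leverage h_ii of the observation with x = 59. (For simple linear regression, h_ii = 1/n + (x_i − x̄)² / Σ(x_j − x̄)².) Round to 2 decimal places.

x̄ = (57 + 59 + 74 + 77 + 103 + 127)/6 = 82.8333
Σ(x − x̄)² = 667.361 + 568.028 + 78.0278 + 34.0278 + 406.694 + 1950.69 = 3704.83
h = 1/6 + (-23.8333)²/3704.83 = 0.166667 + 0.153321 = 0.32

h = 0.32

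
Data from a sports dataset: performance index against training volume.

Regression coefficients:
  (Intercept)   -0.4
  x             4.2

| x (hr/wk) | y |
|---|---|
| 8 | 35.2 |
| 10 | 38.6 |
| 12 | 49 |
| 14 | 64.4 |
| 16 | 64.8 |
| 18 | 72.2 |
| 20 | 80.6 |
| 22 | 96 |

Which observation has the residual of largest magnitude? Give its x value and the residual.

x=8: ŷ = -0.4 + 4.2·8 = 33.2; r = 35.2 − 33.2 = 2
x=10: ŷ = -0.4 + 4.2·10 = 41.6; r = 38.6 − 41.6 = -3
x=12: ŷ = -0.4 + 4.2·12 = 50; r = 49 − 50 = -1
x=14: ŷ = -0.4 + 4.2·14 = 58.4; r = 64.4 − 58.4 = 6
x=16: ŷ = -0.4 + 4.2·16 = 66.8; r = 64.8 − 66.8 = -2
x=18: ŷ = -0.4 + 4.2·18 = 75.2; r = 72.2 − 75.2 = -3
x=20: ŷ = -0.4 + 4.2·20 = 83.6; r = 80.6 − 83.6 = -3
x=22: ŷ = -0.4 + 4.2·22 = 92; r = 96 − 92 = 4
Largest |r| is 6 at x = 14, residual 6.

x = 14, r = 6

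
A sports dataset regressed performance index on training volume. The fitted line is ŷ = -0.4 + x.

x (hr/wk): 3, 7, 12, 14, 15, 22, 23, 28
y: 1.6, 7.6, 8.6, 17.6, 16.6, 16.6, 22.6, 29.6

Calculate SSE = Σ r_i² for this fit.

SSE = 60

x=3: ŷ = -0.4 + 3 = 2.6; r = 1.6 − 2.6 = -1
x=7: ŷ = -0.4 + 7 = 6.6; r = 7.6 − 6.6 = 1
x=12: ŷ = -0.4 + 12 = 11.6; r = 8.6 − 11.6 = -3
x=14: ŷ = -0.4 + 14 = 13.6; r = 17.6 − 13.6 = 4
x=15: ŷ = -0.4 + 15 = 14.6; r = 16.6 − 14.6 = 2
x=22: ŷ = -0.4 + 22 = 21.6; r = 16.6 − 21.6 = -5
x=23: ŷ = -0.4 + 23 = 22.6; r = 22.6 − 22.6 = 0
x=28: ŷ = -0.4 + 28 = 27.6; r = 29.6 − 27.6 = 2
SSE = 1 + 1 + 9 + 16 + 4 + 25 + 0 + 4 = 60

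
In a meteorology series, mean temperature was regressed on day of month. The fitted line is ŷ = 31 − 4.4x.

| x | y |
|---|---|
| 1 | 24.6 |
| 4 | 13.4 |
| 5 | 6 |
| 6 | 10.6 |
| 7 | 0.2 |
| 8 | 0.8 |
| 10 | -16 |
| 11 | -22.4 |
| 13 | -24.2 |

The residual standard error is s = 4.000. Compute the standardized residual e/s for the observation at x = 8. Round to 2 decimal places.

1.25

ŷ = 31 − 4.4·8 = -4.2
e = 0.8 − (-4.2) = 5
e/s = 5 / 4.000 = 1.25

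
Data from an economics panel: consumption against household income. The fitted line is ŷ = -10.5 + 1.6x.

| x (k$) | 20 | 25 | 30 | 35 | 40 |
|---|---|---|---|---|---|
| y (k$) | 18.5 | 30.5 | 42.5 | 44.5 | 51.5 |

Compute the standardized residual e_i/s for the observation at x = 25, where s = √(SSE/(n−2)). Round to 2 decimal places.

x=20: ŷ = -10.5 + 1.6·20 = 21.5; e = 18.5 − 21.5 = -3
x=25: ŷ = -10.5 + 1.6·25 = 29.5; e = 30.5 − 29.5 = 1
x=30: ŷ = -10.5 + 1.6·30 = 37.5; e = 42.5 − 37.5 = 5
x=35: ŷ = -10.5 + 1.6·35 = 45.5; e = 44.5 − 45.5 = -1
x=40: ŷ = -10.5 + 1.6·40 = 53.5; e = 51.5 − 53.5 = -2
SSE = 9 + 1 + 25 + 1 + 4 = 40
s = √(40/3) = 3.65148
e/s = 1 / 3.65148 = 0.27

0.27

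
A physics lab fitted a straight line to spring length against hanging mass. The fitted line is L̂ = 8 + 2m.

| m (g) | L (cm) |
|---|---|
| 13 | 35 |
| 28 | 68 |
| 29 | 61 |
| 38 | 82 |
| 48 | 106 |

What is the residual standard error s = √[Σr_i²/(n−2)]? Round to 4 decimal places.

m=13: L̂ = 8 + 2·13 = 34; r = 35 − 34 = 1
m=28: L̂ = 8 + 2·28 = 64; r = 68 − 64 = 4
m=29: L̂ = 8 + 2·29 = 66; r = 61 − 66 = -5
m=38: L̂ = 8 + 2·38 = 84; r = 82 − 84 = -2
m=48: L̂ = 8 + 2·48 = 104; r = 106 − 104 = 2
SSE = 1 + 16 + 25 + 4 + 4 = 50
s = √(50/3) = √16.6667 ≈ 4.0825

s = 4.0825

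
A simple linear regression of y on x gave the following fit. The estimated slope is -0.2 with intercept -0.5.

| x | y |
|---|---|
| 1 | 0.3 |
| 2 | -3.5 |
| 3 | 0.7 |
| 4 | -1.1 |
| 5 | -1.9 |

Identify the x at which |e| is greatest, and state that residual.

x=1: ŷ = -0.5 − 0.2·1 = -0.7; e = 0.3 − (-0.7) = 1
x=2: ŷ = -0.5 − 0.2·2 = -0.9; e = -3.5 − (-0.9) = -2.6
x=3: ŷ = -0.5 − 0.2·3 = -1.1; e = 0.7 − (-1.1) = 1.8
x=4: ŷ = -0.5 − 0.2·4 = -1.3; e = -1.1 − (-1.3) = 0.2
x=5: ŷ = -0.5 − 0.2·5 = -1.5; e = -1.9 − (-1.5) = -0.4
Largest |e| is 2.6 at x = 2, residual -2.6.

x = 2, e = -2.6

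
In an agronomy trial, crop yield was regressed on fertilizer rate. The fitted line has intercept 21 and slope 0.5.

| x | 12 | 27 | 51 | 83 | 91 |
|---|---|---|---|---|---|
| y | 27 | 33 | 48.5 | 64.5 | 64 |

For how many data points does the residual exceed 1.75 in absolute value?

3

x=12: ŷ = 21 + 0.5·12 = 27; r = 27 − 27 = 0
x=27: ŷ = 21 + 0.5·27 = 34.5; r = 33 − 34.5 = -1.5
x=51: ŷ = 21 + 0.5·51 = 46.5; r = 48.5 − 46.5 = 2
x=83: ŷ = 21 + 0.5·83 = 62.5; r = 64.5 − 62.5 = 2
x=91: ŷ = 21 + 0.5·91 = 66.5; r = 64 − 66.5 = -2.5
|r| > 1.75: x=51 (|r|=2), x=83 (|r|=2), x=91 (|r|=2.5) → 3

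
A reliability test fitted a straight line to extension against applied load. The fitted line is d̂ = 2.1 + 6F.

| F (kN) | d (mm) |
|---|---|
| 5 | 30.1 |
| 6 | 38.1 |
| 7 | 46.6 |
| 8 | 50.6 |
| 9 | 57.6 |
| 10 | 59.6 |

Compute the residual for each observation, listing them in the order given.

F=5: d̂ = 2.1 + 6·5 = 32.1; r = 30.1 − 32.1 = -2
F=6: d̂ = 2.1 + 6·6 = 38.1; r = 38.1 − 38.1 = 0
F=7: d̂ = 2.1 + 6·7 = 44.1; r = 46.6 − 44.1 = 2.5
F=8: d̂ = 2.1 + 6·8 = 50.1; r = 50.6 − 50.1 = 0.5
F=9: d̂ = 2.1 + 6·9 = 56.1; r = 57.6 − 56.1 = 1.5
F=10: d̂ = 2.1 + 6·10 = 62.1; r = 59.6 − 62.1 = -2.5

-2, 0, 2.5, 0.5, 1.5, -2.5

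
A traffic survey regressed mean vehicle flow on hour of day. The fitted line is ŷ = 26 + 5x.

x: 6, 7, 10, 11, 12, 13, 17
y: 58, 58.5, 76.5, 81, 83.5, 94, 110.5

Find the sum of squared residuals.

SSE = 26

x=6: ŷ = 26 + 5·6 = 56; e = 58 − 56 = 2
x=7: ŷ = 26 + 5·7 = 61; e = 58.5 − 61 = -2.5
x=10: ŷ = 26 + 5·10 = 76; e = 76.5 − 76 = 0.5
x=11: ŷ = 26 + 5·11 = 81; e = 81 − 81 = 0
x=12: ŷ = 26 + 5·12 = 86; e = 83.5 − 86 = -2.5
x=13: ŷ = 26 + 5·13 = 91; e = 94 − 91 = 3
x=17: ŷ = 26 + 5·17 = 111; e = 110.5 − 111 = -0.5
SSE = 4 + 6.25 + 0.25 + 0 + 6.25 + 9 + 0.25 = 26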